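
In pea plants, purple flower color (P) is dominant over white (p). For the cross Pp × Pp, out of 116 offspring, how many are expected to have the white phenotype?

Punnett square for Pp × Pp:
Offspring genotypes: 1 PP, 2 Pp, 1 pp
Total offspring: 4
Count with target: 1
Probability: 1/4
Expected count = 1/4 × 116 = 29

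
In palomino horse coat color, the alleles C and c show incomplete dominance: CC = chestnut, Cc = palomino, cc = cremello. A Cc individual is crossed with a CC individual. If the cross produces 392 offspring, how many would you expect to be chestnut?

Punnett square for Cc × CC:
Offspring genotypes: 2 CC, 2 Cc
Phenotype counts: 2 chestnut, 2 palomino
chestnut: 2 out of 4 → fraction 1/2
Expected count = 1/2 × 392 = 196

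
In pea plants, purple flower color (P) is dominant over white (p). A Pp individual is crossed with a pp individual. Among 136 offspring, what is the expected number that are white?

Punnett square for Pp × pp:
Offspring genotypes: 2 Pp, 2 pp
purple: 2, white: 2
white: 2 out of 4 → fraction 1/2
Expected count = 1/2 × 136 = 68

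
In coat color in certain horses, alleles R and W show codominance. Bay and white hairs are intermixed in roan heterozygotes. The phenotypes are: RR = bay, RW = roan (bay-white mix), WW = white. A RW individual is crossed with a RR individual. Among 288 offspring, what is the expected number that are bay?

Punnett square for RW × RR:
Offspring genotypes: 2 RR, 2 RW
Phenotype counts: 2 bay, 2 roan (bay-white mix)
bay: 2 out of 4 → fraction 1/2
Expected count = 1/2 × 288 = 144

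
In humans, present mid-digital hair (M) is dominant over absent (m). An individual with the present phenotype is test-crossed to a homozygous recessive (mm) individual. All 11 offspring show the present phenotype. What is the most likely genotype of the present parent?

Test cross: ? × mm
All offspring are present.
If the unknown parent were heterozygous (Mm), about half of 11 offspring would be absent; none are. The unknown parent is most likely homozygous dominant (MM).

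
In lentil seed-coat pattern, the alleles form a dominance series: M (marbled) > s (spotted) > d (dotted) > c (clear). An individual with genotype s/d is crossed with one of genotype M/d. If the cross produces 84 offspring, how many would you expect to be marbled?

Cross: s/d × M/d
Allele dominance: M > s > d > c
Offspring genotypes: 1 M/s, 1 s/d, 1 M/d, 1 d/d
Phenotype counts: 2 marbled, 1 spotted, 1 dotted
marbled: 2 out of 4 → fraction 1/2
Expected count = 1/2 × 84 = 42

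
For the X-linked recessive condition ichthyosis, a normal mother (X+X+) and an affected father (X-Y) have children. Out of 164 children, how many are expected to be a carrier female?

Cross: X+X+ × X-Y
Offspring: 2 X+X-, 2 X+Y
Probability of a carrier female: 2/4 = 1/2
Expected count = 1/2 × 164 = 82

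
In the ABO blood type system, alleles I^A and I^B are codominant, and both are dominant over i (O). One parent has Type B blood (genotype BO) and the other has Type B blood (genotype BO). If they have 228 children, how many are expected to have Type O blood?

Cross: BO × BO
Possible offspring genotypes: 1 BB, 2 BO, 1 OO
Blood type counts: 3 Type B, 1 Type O
Probability of Type O: 1/4
Expected count = 1/4 × 228 = 57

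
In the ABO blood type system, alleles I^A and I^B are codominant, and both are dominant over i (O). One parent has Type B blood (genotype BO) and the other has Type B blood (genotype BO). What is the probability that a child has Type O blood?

Cross: BO × BO
Possible offspring genotypes: 1 BB, 2 BO, 1 OO
Blood type counts: 3 Type B, 1 Type O
Probability of Type O: 1/4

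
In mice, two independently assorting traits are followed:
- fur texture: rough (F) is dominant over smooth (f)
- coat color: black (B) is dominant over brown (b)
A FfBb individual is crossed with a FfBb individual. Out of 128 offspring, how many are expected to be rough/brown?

Dihybrid cross FfBb × FfBb — consider each gene separately:
fur texture: Ff × Ff → 1 FF, 2 Ff, 1 ff → 3 F_ : 1 ff (out of 4)
coat color: Bb × Bb → 1 BB, 2 Bb, 1 bb → 3 B_ : 1 bb (out of 4)
Combine (counts out of 4 × 4 = 16): rough/black (F_B_) = 3×3 = 9; rough/brown (F_bb) = 3×1 = 3; smooth/black (ffB_) = 1×3 = 3; smooth/brown (ffbb) = 1×1 = 1
Phenotype counts (out of 16): 9 rough/black, 3 rough/brown, 3 smooth/black, 1 smooth/brown
rough/brown: 3 out of 16 → fraction 3/16
Expected count = 3/16 × 128 = 24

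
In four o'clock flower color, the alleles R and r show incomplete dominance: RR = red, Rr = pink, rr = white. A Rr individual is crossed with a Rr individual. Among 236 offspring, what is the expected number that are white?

Punnett square for Rr × Rr:
Offspring genotypes: 1 RR, 2 Rr, 1 rr
Phenotype counts: 1 red, 2 pink, 1 white
white: 1 out of 4 → fraction 1/4
Expected count = 1/4 × 236 = 59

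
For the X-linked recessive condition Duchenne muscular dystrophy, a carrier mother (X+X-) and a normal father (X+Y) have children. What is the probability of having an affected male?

Cross: X+X- × X+Y
Offspring: 1 X+X+, 1 X+Y, 1 X+X-, 1 X-Y
Probability of an affected male: 1/4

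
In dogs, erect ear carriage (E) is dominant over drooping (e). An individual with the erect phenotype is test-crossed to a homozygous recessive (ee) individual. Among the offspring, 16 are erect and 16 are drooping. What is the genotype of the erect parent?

Test cross: ? × ee
Offspring: 16 erect, 16 drooping — approximately 1:1.
A 1:1 ratio in a test cross indicates the unknown parent is heterozygous (Ee).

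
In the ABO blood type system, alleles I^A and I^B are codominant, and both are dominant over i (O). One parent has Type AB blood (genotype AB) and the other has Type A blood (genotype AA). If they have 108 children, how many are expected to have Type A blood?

Cross: AB × AA
Possible offspring genotypes: 2 AA, 2 AB
Blood type counts: 2 Type A, 2 Type AB
Probability of Type A: 2/4 = 1/2
Expected count = 1/2 × 108 = 54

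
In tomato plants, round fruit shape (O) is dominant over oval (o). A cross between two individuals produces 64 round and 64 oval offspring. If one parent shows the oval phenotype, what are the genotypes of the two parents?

Observed offspring: 64 round, 64 oval
The observed ratio simplifies to 1:1. One parent shows oval, so its genotype must be oo. A 1:1 offspring split requires the other parent to be heterozygous (Oo).
Parent genotypes: oo × Oo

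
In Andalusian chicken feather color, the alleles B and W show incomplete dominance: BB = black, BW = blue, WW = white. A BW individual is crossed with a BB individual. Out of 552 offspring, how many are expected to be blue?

Punnett square for BW × BB:
Offspring genotypes: 2 BB, 2 BW
Phenotype counts: 2 black, 2 blue
blue: 2 out of 4 → fraction 1/2
Expected count = 1/2 × 552 = 276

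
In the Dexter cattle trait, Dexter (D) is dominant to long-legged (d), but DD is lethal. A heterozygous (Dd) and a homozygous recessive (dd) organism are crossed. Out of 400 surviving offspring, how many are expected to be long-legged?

Cross: Dd × dd
Punnett square offspring (before lethality): 2 Dd, 2 dd
No DD offspring are produced in this cross.
long-legged: 2 out of 4 → fraction 1/2
Expected count = 1/2 × 400 = 200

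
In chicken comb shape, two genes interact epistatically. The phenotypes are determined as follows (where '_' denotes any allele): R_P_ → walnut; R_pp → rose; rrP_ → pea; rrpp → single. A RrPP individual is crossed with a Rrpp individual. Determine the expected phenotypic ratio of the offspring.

Cross: RrPP × Rrpp — consider each gene separately:
R gene: Rr × Rr → 1 RR, 2 Rr, 1 rr → 3 R_ : 1 rr (out of 4)
P gene: PP × pp → 4 Pp → 4 P_ (out of 4)
Genotype classes (out of 4 × 4 = 16): R_P_ = 3×4 = 12; rrP_ = 1×4 = 4
Apply the phenotype rules: R_P_ (12) → walnut; rrP_ (4) → pea
Phenotype counts (out of 16): 12 walnut, 4 pea
Ratio: 3 walnut : 1 pea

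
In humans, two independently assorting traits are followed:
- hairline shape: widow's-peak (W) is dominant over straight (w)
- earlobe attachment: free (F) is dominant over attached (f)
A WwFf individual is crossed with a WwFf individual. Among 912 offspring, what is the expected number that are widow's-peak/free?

Dihybrid cross WwFf × WwFf — consider each gene separately:
hairline shape: Ww × Ww → 1 WW, 2 Ww, 1 ww → 3 W_ : 1 ww (out of 4)
earlobe attachment: Ff × Ff → 1 FF, 2 Ff, 1 ff → 3 F_ : 1 ff (out of 4)
Combine (counts out of 4 × 4 = 16): widow's-peak/free (W_F_) = 3×3 = 9; widow's-peak/attached (W_ff) = 3×1 = 3; straight/free (wwF_) = 1×3 = 3; straight/attached (wwff) = 1×1 = 1
Phenotype counts (out of 16): 9 widow's-peak/free, 3 widow's-peak/attached, 3 straight/free, 1 straight/attached
widow's-peak/free: 9 out of 16 → fraction 9/16
Expected count = 9/16 × 912 = 513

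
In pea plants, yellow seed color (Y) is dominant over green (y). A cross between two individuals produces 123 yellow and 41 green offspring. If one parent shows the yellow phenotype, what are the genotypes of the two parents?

Observed offspring: 123 yellow, 41 green
The observed ratio simplifies to 3:1. Green (yy) offspring appear, so each parent must contribute one y allele. The parent stated to show yellow carries Y, so it is Yy. The other parent is then either Yy or yy: Yy × yy would give a 1:1 split, whereas Yy × Yy gives 3:1 — matching the data. So both parents are heterozygous (Yy × Yy).
Parent genotypes: Yy × Yy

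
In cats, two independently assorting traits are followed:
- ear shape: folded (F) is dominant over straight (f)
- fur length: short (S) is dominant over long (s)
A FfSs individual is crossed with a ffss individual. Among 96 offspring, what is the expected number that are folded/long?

Dihybrid cross FfSs × ffss — consider each gene separately:
ear shape: Ff × ff → 2 Ff, 2 ff → 2 F_ : 2 ff (out of 4)
fur length: Ss × ss → 2 Ss, 2 ss → 2 S_ : 2 ss (out of 4)
Combine (counts out of 4 × 4 = 16): folded/short (F_S_) = 2×2 = 4; folded/long (F_ss) = 2×2 = 4; straight/short (ffS_) = 2×2 = 4; straight/long (ffss) = 2×2 = 4
Phenotype counts (out of 16): 4 folded/short, 4 folded/long, 4 straight/short, 4 straight/long
folded/long: 4 out of 16 → fraction 1/4
Expected count = 1/4 × 96 = 24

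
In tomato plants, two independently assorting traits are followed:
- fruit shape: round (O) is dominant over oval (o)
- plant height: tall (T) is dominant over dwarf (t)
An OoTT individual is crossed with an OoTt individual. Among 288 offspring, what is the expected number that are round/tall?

Dihybrid cross OoTT × OoTt — consider each gene separately:
fruit shape: Oo × Oo → 1 OO, 2 Oo, 1 oo → 3 O_ : 1 oo (out of 4)
plant height: TT × Tt → 2 TT, 2 Tt → 4 T_ (out of 4)
Combine (counts out of 4 × 4 = 16): round/tall (O_T_) = 3×4 = 12; oval/tall (ooT_) = 1×4 = 4
Phenotype counts (out of 16): 12 round/tall, 4 oval/tall
round/tall: 12 out of 16 → fraction 3/4
Expected count = 3/4 × 288 = 216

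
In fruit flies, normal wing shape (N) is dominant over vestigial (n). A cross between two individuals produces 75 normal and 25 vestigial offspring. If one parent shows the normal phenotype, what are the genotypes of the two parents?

Observed offspring: 75 normal, 25 vestigial
The observed ratio simplifies to 3:1. Vestigial (nn) offspring appear, so each parent must contribute one n allele. The parent stated to show normal carries N, so it is Nn. The other parent is then either Nn or nn: Nn × nn would give a 1:1 split, whereas Nn × Nn gives 3:1 — matching the data. So both parents are heterozygous (Nn × Nn).
Parent genotypes: Nn × Nn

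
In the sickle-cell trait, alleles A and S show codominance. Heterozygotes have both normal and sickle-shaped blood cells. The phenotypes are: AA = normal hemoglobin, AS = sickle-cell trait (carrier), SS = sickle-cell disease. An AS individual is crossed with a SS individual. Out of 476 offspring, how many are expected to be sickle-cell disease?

Punnett square for AS × SS:
Offspring genotypes: 2 AS, 2 SS
Phenotype counts: 2 sickle-cell trait (carrier), 2 sickle-cell disease
sickle-cell disease: 2 out of 4 → fraction 1/2
Expected count = 1/2 × 476 = 238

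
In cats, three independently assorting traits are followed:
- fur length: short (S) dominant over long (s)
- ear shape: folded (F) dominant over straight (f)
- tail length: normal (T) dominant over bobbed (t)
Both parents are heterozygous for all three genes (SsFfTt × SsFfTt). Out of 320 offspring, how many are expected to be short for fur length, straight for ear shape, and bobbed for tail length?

Trihybrid cross: SsFfTt × SsFfTt
Each trait segregates independently with a 3:1 phenotypic ratio, so each gene contributes 3/4 (dominant) or 1/4 (recessive).
Target: short (fur length), straight (ear shape), bobbed (tail length)
Probability = product of independent per-trait probabilities
= 3/4 × 1/4 × 1/4 = 3/64
Expected count = 3/64 × 320 = 15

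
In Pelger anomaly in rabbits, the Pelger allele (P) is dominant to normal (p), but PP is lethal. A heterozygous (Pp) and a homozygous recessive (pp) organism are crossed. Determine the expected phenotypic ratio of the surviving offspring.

Cross: Pp × pp
Punnett square offspring (before lethality): 2 Pp, 2 pp
No PP offspring are produced in this cross.
Ratio: 1 Pelger : 1 normal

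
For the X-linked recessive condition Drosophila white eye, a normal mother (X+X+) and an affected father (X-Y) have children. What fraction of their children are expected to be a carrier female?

Cross: X+X+ × X-Y
Offspring: 2 X+X-, 2 X+Y
Probability of a carrier female: 2/4 = 1/2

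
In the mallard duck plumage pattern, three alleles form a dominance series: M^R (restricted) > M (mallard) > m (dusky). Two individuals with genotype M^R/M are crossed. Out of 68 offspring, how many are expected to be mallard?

Cross: M^R/M × M^R/M
Allele dominance: M^R > M > m
Offspring genotypes: 1 M^R/M^R, 2 M^R/M, 1 M/M
Phenotype counts: 3 restricted, 1 mallard
mallard: 1 out of 4 → fraction 1/4
Expected count = 1/4 × 68 = 17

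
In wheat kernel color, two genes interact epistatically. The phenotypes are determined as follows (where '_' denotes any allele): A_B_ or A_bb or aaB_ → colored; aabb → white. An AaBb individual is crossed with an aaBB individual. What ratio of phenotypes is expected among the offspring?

Cross: AaBb × aaBB — consider each gene separately:
A gene: Aa × aa → 2 Aa, 2 aa → 2 A_ : 2 aa (out of 4)
B gene: Bb × BB → 2 BB, 2 Bb → 4 B_ (out of 4)
Genotype classes (out of 4 × 4 = 16): A_B_ = 2×4 = 8; aaB_ = 2×4 = 8
Apply the phenotype rules: A_B_ (8) + aaB_ (8) → colored
Phenotype counts (out of 16): 16 colored
Ratio: all colored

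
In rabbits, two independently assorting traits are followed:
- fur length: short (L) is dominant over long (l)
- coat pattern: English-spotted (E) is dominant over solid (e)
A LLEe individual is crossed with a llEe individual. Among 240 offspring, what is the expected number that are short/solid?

Dihybrid cross LLEe × llEe — consider each gene separately:
fur length: LL × ll → 4 Ll → 4 L_ (out of 4)
coat pattern: Ee × Ee → 1 EE, 2 Ee, 1 ee → 3 E_ : 1 ee (out of 4)
Combine (counts out of 4 × 4 = 16): short/English-spotted (L_E_) = 4×3 = 12; short/solid (L_ee) = 4×1 = 4
Phenotype counts (out of 16): 12 short/English-spotted, 4 short/solid
short/solid: 4 out of 16 → fraction 1/4
Expected count = 1/4 × 240 = 60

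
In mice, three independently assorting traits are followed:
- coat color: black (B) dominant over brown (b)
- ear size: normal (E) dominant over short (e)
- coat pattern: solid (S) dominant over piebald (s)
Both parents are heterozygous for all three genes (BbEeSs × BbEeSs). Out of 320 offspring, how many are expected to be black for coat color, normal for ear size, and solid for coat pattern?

Trihybrid cross: BbEeSs × BbEeSs
Each trait segregates independently with a 3:1 phenotypic ratio, so each gene contributes 3/4 (dominant) or 1/4 (recessive).
Target: black (coat color), normal (ear size), solid (coat pattern)
Probability = product of independent per-trait probabilities
= 3/4 × 3/4 × 3/4 = 27/64
Expected count = 27/64 × 320 = 135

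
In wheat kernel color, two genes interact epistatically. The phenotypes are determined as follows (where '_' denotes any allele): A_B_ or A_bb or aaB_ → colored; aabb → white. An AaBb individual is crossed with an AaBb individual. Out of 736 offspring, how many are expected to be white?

Cross: AaBb × AaBb — consider each gene separately:
A gene: Aa × Aa → 1 AA, 2 Aa, 1 aa → 3 A_ : 1 aa (out of 4)
B gene: Bb × Bb → 1 BB, 2 Bb, 1 bb → 3 B_ : 1 bb (out of 4)
Genotype classes (out of 4 × 4 = 16): A_B_ = 3×3 = 9; A_bb = 3×1 = 3; aaB_ = 1×3 = 3; aabb = 1×1 = 1
Apply the phenotype rules: A_B_ (9) + A_bb (3) + aaB_ (3) → colored; aabb (1) → white
Phenotype counts (out of 16): 15 colored, 1 white
white: 1 out of 16 → fraction 1/16
Expected count = 1/16 × 736 = 46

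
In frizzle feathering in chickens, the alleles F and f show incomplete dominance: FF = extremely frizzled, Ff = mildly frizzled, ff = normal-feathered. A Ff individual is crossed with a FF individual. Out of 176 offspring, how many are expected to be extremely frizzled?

Punnett square for Ff × FF:
Offspring genotypes: 2 FF, 2 Ff
Phenotype counts: 2 extremely frizzled, 2 mildly frizzled
extremely frizzled: 2 out of 4 → fraction 1/2
Expected count = 1/2 × 176 = 88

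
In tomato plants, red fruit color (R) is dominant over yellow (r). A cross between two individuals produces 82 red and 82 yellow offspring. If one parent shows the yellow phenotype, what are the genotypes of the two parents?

Observed offspring: 82 red, 82 yellow
The observed ratio simplifies to 1:1. One parent shows yellow, so its genotype must be rr. A 1:1 offspring split requires the other parent to be heterozygous (Rr).
Parent genotypes: rr × Rr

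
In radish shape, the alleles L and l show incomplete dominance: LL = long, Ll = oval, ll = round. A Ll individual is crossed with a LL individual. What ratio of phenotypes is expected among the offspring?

Punnett square for Ll × LL:
Offspring genotypes: 2 LL, 2 Ll
Phenotype counts: 2 long, 2 oval
Ratio: 1 long : 1 oval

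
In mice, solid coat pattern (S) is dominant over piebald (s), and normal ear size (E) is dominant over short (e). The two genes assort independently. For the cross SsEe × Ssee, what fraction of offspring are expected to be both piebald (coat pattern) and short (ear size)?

Dihybrid cross SsEe × Ssee — consider each gene separately:
coat pattern: Ss × Ss → 1 SS, 2 Ss, 1 ss → 3 S_ : 1 ss (out of 4)
ear size: Ee × ee → 2 Ee, 2 ee → 2 E_ : 2 ee (out of 4)
Looking for: piebald (ss) and short (ee)
P(piebald) = 1/4, P(short) = 2/4
P(both) = 1/4 × 2/4 = 2/16 = 1/8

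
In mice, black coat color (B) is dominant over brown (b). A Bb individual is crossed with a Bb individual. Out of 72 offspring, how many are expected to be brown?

Punnett square for Bb × Bb:
Offspring genotypes: 1 BB, 2 Bb, 1 bb
black: 3, brown: 1
brown: 1 out of 4 → fraction 1/4
Expected count = 1/4 × 72 = 18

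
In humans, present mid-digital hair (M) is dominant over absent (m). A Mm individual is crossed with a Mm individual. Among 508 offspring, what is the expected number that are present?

Punnett square for Mm × Mm:
Offspring genotypes: 1 MM, 2 Mm, 1 mm
present: 3, absent: 1
present: 3 out of 4 → fraction 3/4
Expected count = 3/4 × 508 = 381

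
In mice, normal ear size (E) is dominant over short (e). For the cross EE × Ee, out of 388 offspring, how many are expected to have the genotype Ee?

Punnett square for EE × Ee:
Offspring genotypes: 2 EE, 2 Ee
Total offspring: 4
Count with target: 2
Probability: 2/4 = 1/2
Expected count = 1/2 × 388 = 194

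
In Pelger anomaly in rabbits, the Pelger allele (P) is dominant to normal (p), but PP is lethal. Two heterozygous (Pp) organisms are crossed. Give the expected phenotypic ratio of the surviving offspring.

Cross: Pp × Pp
Punnett square offspring (before lethality): 1 PP, 2 Pp, 1 pp
The PP genotype is lethal (embryos die); surviving offspring: 2 Pp, 1 pp
Ratio: 2 Pelger : 1 normal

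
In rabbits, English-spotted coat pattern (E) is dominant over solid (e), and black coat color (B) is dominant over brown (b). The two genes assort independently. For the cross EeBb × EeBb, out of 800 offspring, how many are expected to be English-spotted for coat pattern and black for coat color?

Dihybrid cross EeBb × EeBb — consider each gene separately:
coat pattern: Ee × Ee → 1 EE, 2 Ee, 1 ee → 3 E_ : 1 ee (out of 4)
coat color: Bb × Bb → 1 BB, 2 Bb, 1 bb → 3 B_ : 1 bb (out of 4)
Looking for: English-spotted (E_) and black (B_)
P(English-spotted) = 3/4, P(black) = 3/4
P(both) = 3/4 × 3/4 = 9/16
Expected count = 9/16 × 800 = 450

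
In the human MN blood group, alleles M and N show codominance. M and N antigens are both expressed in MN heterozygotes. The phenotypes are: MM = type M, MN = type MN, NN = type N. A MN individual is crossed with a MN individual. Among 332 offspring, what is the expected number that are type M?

Punnett square for MN × MN:
Offspring genotypes: 1 MM, 2 MN, 1 NN
Phenotype counts: 1 type M, 2 type MN, 1 type N
type M: 1 out of 4 → fraction 1/4
Expected count = 1/4 × 332 = 83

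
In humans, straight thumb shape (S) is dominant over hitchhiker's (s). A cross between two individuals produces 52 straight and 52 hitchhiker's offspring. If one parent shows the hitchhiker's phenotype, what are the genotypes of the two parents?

Observed offspring: 52 straight, 52 hitchhiker's
The observed ratio simplifies to 1:1. One parent shows hitchhiker's, so its genotype must be ss. A 1:1 offspring split requires the other parent to be heterozygous (Ss).
Parent genotypes: ss × Ss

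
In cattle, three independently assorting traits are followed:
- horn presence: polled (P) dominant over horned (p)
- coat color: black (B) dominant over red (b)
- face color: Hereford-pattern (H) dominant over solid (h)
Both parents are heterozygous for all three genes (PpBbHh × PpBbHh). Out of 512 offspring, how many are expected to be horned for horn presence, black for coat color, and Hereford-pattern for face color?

Trihybrid cross: PpBbHh × PpBbHh
Each trait segregates independently with a 3:1 phenotypic ratio, so each gene contributes 3/4 (dominant) or 1/4 (recessive).
Target: horned (horn presence), black (coat color), Hereford-pattern (face color)
Probability = product of independent per-trait probabilities
= 1/4 × 3/4 × 3/4 = 9/64
Expected count = 9/64 × 512 = 72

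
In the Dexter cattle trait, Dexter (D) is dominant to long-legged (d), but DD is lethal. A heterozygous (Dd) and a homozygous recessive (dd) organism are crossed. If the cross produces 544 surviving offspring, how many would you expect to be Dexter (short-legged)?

Cross: Dd × dd
Punnett square offspring (before lethality): 2 Dd, 2 dd
No DD offspring are produced in this cross.
Dexter (short-legged): 2 out of 4 → fraction 1/2
Expected count = 1/2 × 544 = 272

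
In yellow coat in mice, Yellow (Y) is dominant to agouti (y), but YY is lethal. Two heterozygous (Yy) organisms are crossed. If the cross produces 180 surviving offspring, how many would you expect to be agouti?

Cross: Yy × Yy
Punnett square offspring (before lethality): 1 YY, 2 Yy, 1 yy
The YY genotype is lethal (embryos die); surviving offspring: 2 Yy, 1 yy
agouti: 1 out of 3 → fraction 1/3
Expected count = 1/3 × 180 = 60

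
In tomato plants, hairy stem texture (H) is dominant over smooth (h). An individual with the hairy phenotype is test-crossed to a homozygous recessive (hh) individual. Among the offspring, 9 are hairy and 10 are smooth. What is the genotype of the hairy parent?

Test cross: ? × hh
Offspring: 9 hairy, 10 smooth — approximately 1:1.
A 1:1 ratio in a test cross indicates the unknown parent is heterozygous (Hh).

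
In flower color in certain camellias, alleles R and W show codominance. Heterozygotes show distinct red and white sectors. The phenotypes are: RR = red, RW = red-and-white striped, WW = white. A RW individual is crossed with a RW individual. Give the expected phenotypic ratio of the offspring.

Punnett square for RW × RW:
Offspring genotypes: 1 RR, 2 RW, 1 WW
Phenotype counts: 1 red, 2 red-and-white striped, 1 white
Ratio: 1 red : 2 red-and-white striped : 1 white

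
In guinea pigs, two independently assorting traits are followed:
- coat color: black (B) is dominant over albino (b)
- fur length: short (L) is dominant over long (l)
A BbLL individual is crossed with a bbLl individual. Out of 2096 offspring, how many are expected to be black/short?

Dihybrid cross BbLL × bbLl — consider each gene separately:
coat color: Bb × bb → 2 Bb, 2 bb → 2 B_ : 2 bb (out of 4)
fur length: LL × Ll → 2 LL, 2 Ll → 4 L_ (out of 4)
Combine (counts out of 4 × 4 = 16): black/short (B_L_) = 2×4 = 8; albino/short (bbL_) = 2×4 = 8
Phenotype counts (out of 16): 8 black/short, 8 albino/short
black/short: 8 out of 16 → fraction 1/2
Expected count = 1/2 × 2096 = 1048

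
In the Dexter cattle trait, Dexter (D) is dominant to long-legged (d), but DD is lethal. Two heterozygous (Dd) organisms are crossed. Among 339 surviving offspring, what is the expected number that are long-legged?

Cross: Dd × Dd
Punnett square offspring (before lethality): 1 DD, 2 Dd, 1 dd
The DD genotype is lethal (embryos die); surviving offspring: 2 Dd, 1 dd
long-legged: 1 out of 3 → fraction 1/3
Expected count = 1/3 × 339 = 113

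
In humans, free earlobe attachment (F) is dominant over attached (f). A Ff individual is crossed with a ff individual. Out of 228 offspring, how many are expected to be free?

Punnett square for Ff × ff:
Offspring genotypes: 2 Ff, 2 ff
free: 2, attached: 2
free: 2 out of 4 → fraction 1/2
Expected count = 1/2 × 228 = 114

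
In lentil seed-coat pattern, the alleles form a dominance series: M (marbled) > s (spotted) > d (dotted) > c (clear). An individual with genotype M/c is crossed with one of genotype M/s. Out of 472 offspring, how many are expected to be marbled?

Cross: M/c × M/s
Allele dominance: M > s > d > c
Offspring genotypes: 1 M/M, 1 M/s, 1 M/c, 1 s/c
Phenotype counts: 3 marbled, 1 spotted
marbled: 3 out of 4 → fraction 3/4
Expected count = 3/4 × 472 = 354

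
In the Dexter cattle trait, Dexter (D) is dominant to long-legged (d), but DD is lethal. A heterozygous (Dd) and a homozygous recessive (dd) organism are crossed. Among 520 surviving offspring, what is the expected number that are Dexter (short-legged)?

Cross: Dd × dd
Punnett square offspring (before lethality): 2 Dd, 2 dd
No DD offspring are produced in this cross.
Dexter (short-legged): 2 out of 4 → fraction 1/2
Expected count = 1/2 × 520 = 260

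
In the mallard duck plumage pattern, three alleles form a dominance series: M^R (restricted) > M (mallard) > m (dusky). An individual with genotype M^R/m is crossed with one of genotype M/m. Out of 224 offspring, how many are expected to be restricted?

Cross: M^R/m × M/m
Allele dominance: M^R > M > m
Offspring genotypes: 1 M^R/M, 1 M^R/m, 1 M/m, 1 m/m
Phenotype counts: 2 restricted, 1 mallard, 1 dusky
restricted: 2 out of 4 → fraction 1/2
Expected count = 1/2 × 224 = 112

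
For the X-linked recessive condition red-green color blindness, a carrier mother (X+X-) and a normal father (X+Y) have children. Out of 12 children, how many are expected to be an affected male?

Cross: X+X- × X+Y
Offspring: 1 X+X+, 1 X+Y, 1 X+X-, 1 X-Y
Probability of an affected male: 1/4
Expected count = 1/4 × 12 = 3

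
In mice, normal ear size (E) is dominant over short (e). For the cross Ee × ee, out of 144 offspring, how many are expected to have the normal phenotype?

Punnett square for Ee × ee:
Offspring genotypes: 2 Ee, 2 ee
Total offspring: 4
Count with target: 2
Probability: 2/4 = 1/2
Expected count = 1/2 × 144 = 72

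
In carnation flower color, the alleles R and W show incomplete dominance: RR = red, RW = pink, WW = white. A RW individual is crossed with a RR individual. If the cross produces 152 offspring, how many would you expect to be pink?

Punnett square for RW × RR:
Offspring genotypes: 2 RR, 2 RW
Phenotype counts: 2 red, 2 pink
pink: 2 out of 4 → fraction 1/2
Expected count = 1/2 × 152 = 76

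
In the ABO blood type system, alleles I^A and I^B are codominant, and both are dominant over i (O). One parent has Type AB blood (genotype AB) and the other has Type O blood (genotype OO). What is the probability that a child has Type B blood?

Cross: AB × OO
Possible offspring genotypes: 2 AO, 2 BO
Blood type counts: 2 Type A, 2 Type B
Probability of Type B: 2/4 = 1/2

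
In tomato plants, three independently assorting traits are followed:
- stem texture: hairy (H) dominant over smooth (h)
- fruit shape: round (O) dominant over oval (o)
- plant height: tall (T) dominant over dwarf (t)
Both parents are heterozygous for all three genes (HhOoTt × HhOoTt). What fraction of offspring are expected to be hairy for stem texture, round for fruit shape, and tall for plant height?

Trihybrid cross: HhOoTt × HhOoTt
Each trait segregates independently with a 3:1 phenotypic ratio, so each gene contributes 3/4 (dominant) or 1/4 (recessive).
Target: hairy (stem texture), round (fruit shape), tall (plant height)
Probability = product of independent per-trait probabilities
= 3/4 × 3/4 × 3/4 = 27/64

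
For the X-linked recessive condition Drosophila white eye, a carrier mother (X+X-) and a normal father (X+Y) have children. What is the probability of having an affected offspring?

Cross: X+X- × X+Y
Offspring: 1 X+X+, 1 X+Y, 1 X+X-, 1 X-Y
Probability of an affected offspring: 1/4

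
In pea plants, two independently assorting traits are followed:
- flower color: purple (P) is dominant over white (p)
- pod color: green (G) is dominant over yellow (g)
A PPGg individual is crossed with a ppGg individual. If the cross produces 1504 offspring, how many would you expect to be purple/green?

Dihybrid cross PPGg × ppGg — consider each gene separately:
flower color: PP × pp → 4 Pp → 4 P_ (out of 4)
pod color: Gg × Gg → 1 GG, 2 Gg, 1 gg → 3 G_ : 1 gg (out of 4)
Combine (counts out of 4 × 4 = 16): purple/green (P_G_) = 4×3 = 12; purple/yellow (P_gg) = 4×1 = 4
Phenotype counts (out of 16): 12 purple/green, 4 purple/yellow
purple/green: 12 out of 16 → fraction 3/4
Expected count = 3/4 × 1504 = 1128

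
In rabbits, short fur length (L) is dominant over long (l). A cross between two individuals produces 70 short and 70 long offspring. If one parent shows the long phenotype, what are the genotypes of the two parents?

Observed offspring: 70 short, 70 long
The observed ratio simplifies to 1:1. One parent shows long, so its genotype must be ll. A 1:1 offspring split requires the other parent to be heterozygous (Ll).
Parent genotypes: ll × Ll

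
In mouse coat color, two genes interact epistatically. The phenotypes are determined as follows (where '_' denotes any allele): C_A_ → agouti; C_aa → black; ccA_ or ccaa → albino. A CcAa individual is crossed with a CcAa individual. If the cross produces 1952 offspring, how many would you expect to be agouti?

Cross: CcAa × CcAa — consider each gene separately:
C gene: Cc × Cc → 1 CC, 2 Cc, 1 cc → 3 C_ : 1 cc (out of 4)
A gene: Aa × Aa → 1 AA, 2 Aa, 1 aa → 3 A_ : 1 aa (out of 4)
Genotype classes (out of 4 × 4 = 16): C_A_ = 3×3 = 9; C_aa = 3×1 = 3; ccA_ = 1×3 = 3; ccaa = 1×1 = 1
Apply the phenotype rules: C_A_ (9) → agouti; C_aa (3) → black; ccA_ (3) + ccaa (1) → albino
Phenotype counts (out of 16): 9 agouti, 3 black, 4 albino
agouti: 9 out of 16 → fraction 9/16
Expected count = 9/16 × 1952 = 1098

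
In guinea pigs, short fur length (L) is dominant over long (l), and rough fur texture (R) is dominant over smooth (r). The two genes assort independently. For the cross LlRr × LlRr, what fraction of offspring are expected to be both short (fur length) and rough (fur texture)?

Dihybrid cross LlRr × LlRr — consider each gene separately:
fur length: Ll × Ll → 1 LL, 2 Ll, 1 ll → 3 L_ : 1 ll (out of 4)
fur texture: Rr × Rr → 1 RR, 2 Rr, 1 rr → 3 R_ : 1 rr (out of 4)
Looking for: short (L_) and rough (R_)
P(short) = 3/4, P(rough) = 3/4
P(both) = 3/4 × 3/4 = 9/16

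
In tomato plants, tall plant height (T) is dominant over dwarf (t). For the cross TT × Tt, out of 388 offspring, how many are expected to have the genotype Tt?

Punnett square for TT × Tt:
Offspring genotypes: 2 TT, 2 Tt
Total offspring: 4
Count with target: 2
Probability: 2/4 = 1/2
Expected count = 1/2 × 388 = 194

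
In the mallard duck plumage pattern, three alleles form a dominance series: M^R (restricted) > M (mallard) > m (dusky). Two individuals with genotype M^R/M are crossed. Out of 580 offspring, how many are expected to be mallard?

Cross: M^R/M × M^R/M
Allele dominance: M^R > M > m
Offspring genotypes: 1 M^R/M^R, 2 M^R/M, 1 M/M
Phenotype counts: 3 restricted, 1 mallard
mallard: 1 out of 4 → fraction 1/4
Expected count = 1/4 × 580 = 145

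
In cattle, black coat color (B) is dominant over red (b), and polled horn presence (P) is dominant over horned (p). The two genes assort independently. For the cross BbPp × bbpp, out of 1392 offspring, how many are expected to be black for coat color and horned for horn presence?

Dihybrid cross BbPp × bbpp — consider each gene separately:
coat color: Bb × bb → 2 Bb, 2 bb → 2 B_ : 2 bb (out of 4)
horn presence: Pp × pp → 2 Pp, 2 pp → 2 P_ : 2 pp (out of 4)
Looking for: black (B_) and horned (pp)
P(black) = 2/4, P(horned) = 2/4
P(both) = 2/4 × 2/4 = 4/16 = 1/4
Expected count = 1/4 × 1392 = 348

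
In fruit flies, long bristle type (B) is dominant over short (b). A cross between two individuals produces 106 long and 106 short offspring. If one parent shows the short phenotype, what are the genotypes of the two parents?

Observed offspring: 106 long, 106 short
The observed ratio simplifies to 1:1. One parent shows short, so its genotype must be bb. A 1:1 offspring split requires the other parent to be heterozygous (Bb).
Parent genotypes: bb × Bb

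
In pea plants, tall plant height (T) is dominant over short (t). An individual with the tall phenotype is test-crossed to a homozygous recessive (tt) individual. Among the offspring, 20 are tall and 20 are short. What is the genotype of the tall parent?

Test cross: ? × tt
Offspring: 20 tall, 20 short — approximately 1:1.
A 1:1 ratio in a test cross indicates the unknown parent is heterozygous (Tt).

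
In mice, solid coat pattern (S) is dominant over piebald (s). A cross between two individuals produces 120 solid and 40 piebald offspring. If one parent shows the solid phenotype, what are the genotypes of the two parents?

Observed offspring: 120 solid, 40 piebald
The observed ratio simplifies to 3:1. Piebald (ss) offspring appear, so each parent must contribute one s allele. The parent stated to show solid carries S, so it is Ss. The other parent is then either Ss or ss: Ss × ss would give a 1:1 split, whereas Ss × Ss gives 3:1 — matching the data. So both parents are heterozygous (Ss × Ss).
Parent genotypes: Ss × Ss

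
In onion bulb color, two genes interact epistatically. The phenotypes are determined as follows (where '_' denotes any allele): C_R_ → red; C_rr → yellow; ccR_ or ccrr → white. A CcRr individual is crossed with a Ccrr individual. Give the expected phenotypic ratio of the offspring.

Cross: CcRr × Ccrr — consider each gene separately:
C gene: Cc × Cc → 1 CC, 2 Cc, 1 cc → 3 C_ : 1 cc (out of 4)
R gene: Rr × rr → 2 Rr, 2 rr → 2 R_ : 2 rr (out of 4)
Genotype classes (out of 4 × 4 = 16): C_R_ = 3×2 = 6; C_rr = 3×2 = 6; ccR_ = 1×2 = 2; ccrr = 1×2 = 2
Apply the phenotype rules: C_R_ (6) → red; C_rr (6) → yellow; ccR_ (2) + ccrr (2) → white
Phenotype counts (out of 16): 6 red, 6 yellow, 4 white
Ratio: 3 red : 3 yellow : 2 white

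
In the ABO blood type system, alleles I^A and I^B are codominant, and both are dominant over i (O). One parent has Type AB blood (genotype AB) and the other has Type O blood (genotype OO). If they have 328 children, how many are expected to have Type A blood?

Cross: AB × OO
Possible offspring genotypes: 2 AO, 2 BO
Blood type counts: 2 Type A, 2 Type B
Probability of Type A: 2/4 = 1/2
Expected count = 1/2 × 328 = 164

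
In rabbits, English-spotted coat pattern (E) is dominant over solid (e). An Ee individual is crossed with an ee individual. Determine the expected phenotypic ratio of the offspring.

Punnett square for Ee × ee:
Offspring genotypes: 2 Ee, 2 ee
English-spotted: 2, solid: 2
Ratio: 1:1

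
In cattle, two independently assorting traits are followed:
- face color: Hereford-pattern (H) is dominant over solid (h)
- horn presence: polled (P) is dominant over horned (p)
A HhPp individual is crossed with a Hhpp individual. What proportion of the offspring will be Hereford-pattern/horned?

Dihybrid cross HhPp × Hhpp — consider each gene separately:
face color: Hh × Hh → 1 HH, 2 Hh, 1 hh → 3 H_ : 1 hh (out of 4)
horn presence: Pp × pp → 2 Pp, 2 pp → 2 P_ : 2 pp (out of 4)
Combine (counts out of 4 × 4 = 16): Hereford-pattern/polled (H_P_) = 3×2 = 6; Hereford-pattern/horned (H_pp) = 3×2 = 6; solid/polled (hhP_) = 1×2 = 2; solid/horned (hhpp) = 1×2 = 2
Phenotype counts (out of 16): 6 Hereford-pattern/polled, 6 Hereford-pattern/horned, 2 solid/polled, 2 solid/horned
Hereford-pattern/horned: 6 out of 16
Probability: 6/16 = 3/8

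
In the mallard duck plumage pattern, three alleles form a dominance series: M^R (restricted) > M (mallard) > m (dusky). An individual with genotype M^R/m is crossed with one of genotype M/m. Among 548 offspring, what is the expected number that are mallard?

Cross: M^R/m × M/m
Allele dominance: M^R > M > m
Offspring genotypes: 1 M^R/M, 1 M^R/m, 1 M/m, 1 m/m
Phenotype counts: 2 restricted, 1 mallard, 1 dusky
mallard: 1 out of 4 → fraction 1/4
Expected count = 1/4 × 548 = 137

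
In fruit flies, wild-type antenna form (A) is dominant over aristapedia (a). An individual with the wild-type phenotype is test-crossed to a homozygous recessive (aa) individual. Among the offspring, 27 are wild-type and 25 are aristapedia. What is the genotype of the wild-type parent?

Test cross: ? × aa
Offspring: 27 wild-type, 25 aristapedia — approximately 1:1.
A 1:1 ratio in a test cross indicates the unknown parent is heterozygous (Aa).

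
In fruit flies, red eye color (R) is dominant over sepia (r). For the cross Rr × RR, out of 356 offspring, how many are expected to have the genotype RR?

Punnett square for Rr × RR:
Offspring genotypes: 2 RR, 2 Rr
Total offspring: 4
Count with target: 2
Probability: 2/4 = 1/2
Expected count = 1/2 × 356 = 178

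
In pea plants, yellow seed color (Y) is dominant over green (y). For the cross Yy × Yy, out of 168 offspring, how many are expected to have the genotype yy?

Punnett square for Yy × Yy:
Offspring genotypes: 1 YY, 2 Yy, 1 yy
Total offspring: 4
Count with target: 1
Probability: 1/4
Expected count = 1/4 × 168 = 42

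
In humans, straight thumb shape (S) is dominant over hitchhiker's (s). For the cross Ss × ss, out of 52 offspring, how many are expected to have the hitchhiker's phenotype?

Punnett square for Ss × ss:
Offspring genotypes: 2 Ss, 2 ss
Total offspring: 4
Count with target: 2
Probability: 2/4 = 1/2
Expected count = 1/2 × 52 = 26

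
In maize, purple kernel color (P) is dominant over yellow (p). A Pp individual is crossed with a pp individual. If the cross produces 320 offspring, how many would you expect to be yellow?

Punnett square for Pp × pp:
Offspring genotypes: 2 Pp, 2 pp
purple: 2, yellow: 2
yellow: 2 out of 4 → fraction 1/2
Expected count = 1/2 × 320 = 160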